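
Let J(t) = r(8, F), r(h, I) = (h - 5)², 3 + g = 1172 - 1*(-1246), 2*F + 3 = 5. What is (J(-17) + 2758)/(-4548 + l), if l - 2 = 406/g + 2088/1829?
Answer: -1745990835/2867722288 ≈ -0.60884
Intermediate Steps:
F = 1 (F = -3/2 + (½)*5 = -3/2 + 5/2 = 1)
g = 2415 (g = -3 + (1172 - 1*(-1246)) = -3 + (1172 + 1246) = -3 + 2418 = 2415)
r(h, I) = (-5 + h)²
l = 2088452/631005 (l = 2 + (406/2415 + 2088/1829) = 2 + (406*(1/2415) + 2088*(1/1829)) = 2 + (58/345 + 2088/1829) = 2 + 826442/631005 = 2088452/631005 ≈ 3.3097)
J(t) = 9 (J(t) = (-5 + 8)² = 3² = 9)
(J(-17) + 2758)/(-4548 + l) = (9 + 2758)/(-4548 + 2088452/631005) = 2767/(-2867722288/631005) = 2767*(-631005/2867722288) = -1745990835/2867722288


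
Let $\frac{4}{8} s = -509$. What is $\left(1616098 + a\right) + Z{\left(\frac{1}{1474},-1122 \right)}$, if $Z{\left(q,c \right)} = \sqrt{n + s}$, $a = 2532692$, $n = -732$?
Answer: $4148790 + 5 i \sqrt{70} \approx 4.1488 \cdot 10^{6} + 41.833 i$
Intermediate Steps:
$s = -1018$ ($s = 2 \left(-509\right) = -1018$)
$Z{\left(q,c \right)} = 5 i \sqrt{70}$ ($Z{\left(q,c \right)} = \sqrt{-732 - 1018} = \sqrt{-1750} = 5 i \sqrt{70}$)
$\left(1616098 + a\right) + Z{\left(\frac{1}{1474},-1122 \right)} = \left(1616098 + 2532692\right) + 5 i \sqrt{70} = 4148790 + 5 i \sqrt{70}$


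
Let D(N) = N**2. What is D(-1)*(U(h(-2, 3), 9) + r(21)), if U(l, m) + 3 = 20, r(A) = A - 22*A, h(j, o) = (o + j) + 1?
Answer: -424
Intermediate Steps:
h(j, o) = 1 + j + o (h(j, o) = (j + o) + 1 = 1 + j + o)
r(A) = -21*A
U(l, m) = 17 (U(l, m) = -3 + 20 = 17)
D(-1)*(U(h(-2, 3), 9) + r(21)) = (-1)**2*(17 - 21*21) = 1*(17 - 441) = 1*(-424) = -424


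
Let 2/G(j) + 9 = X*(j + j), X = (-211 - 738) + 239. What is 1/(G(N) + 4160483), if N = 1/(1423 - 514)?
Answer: 9601/39944795465 ≈ 2.4036e-7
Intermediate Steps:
X = -710 (X = -949 + 239 = -710)
N = 1/909 ≈ 0.0011001
G(j) = 2/(-9 - 1420*j) (G(j) = 2/(-9 - 710*(j + j)) = 2/(-9 - 1420*j))
1/(G(N) + 4160483) = 1/(-2/(9 + 1420*(1/909)) + 4160483) = 1/(-2/(9 + 1420/909) + 4160483) = 1/(-2/9601/909 + 4160483) = 1/(-2*909/9601 + 4160483) = 1/(-1818/9601 + 4160483) = 1/(39944795465/9601) = 9601/39944795465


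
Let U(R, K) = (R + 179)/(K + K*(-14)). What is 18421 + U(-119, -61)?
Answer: 14607913/793 ≈ 18421.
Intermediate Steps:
U(R, K) = -(179 + R)/(13*K) (U(R, K) = (179 + R)/(K - 14*K) = (179 + R)/((-13*K)) = (179 + R)*(-1/(13*K)) = -(179 + R)/(13*K))
18421 + U(-119, -61) = 18421 + (1/13)*(-179 - 1*(-119))/(-61) = 18421 + (1/13)*(-1/61)*(-179 + 119) = 18421 + (1/13)*(-1/61)*(-60) = 18421 + 60/793 = 14607913/793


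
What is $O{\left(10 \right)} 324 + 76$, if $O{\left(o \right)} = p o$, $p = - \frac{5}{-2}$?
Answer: $8176$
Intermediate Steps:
$p = \frac{5}{2}$ ($p = \left(-5\right) \left(- \frac{1}{2}\right) = \frac{5}{2} \approx 2.5$)
$O{\left(o \right)} = \frac{5 o}{2}$
$O{\left(10 \right)} 324 + 76 = \frac{5}{2} \cdot 10 \cdot 324 + 76 = 25 \cdot 324 + 76 = 8100 + 76 = 8176$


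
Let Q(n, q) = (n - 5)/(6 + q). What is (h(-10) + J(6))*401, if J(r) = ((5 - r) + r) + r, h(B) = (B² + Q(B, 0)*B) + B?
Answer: 50526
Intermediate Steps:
Q(n, q) = (-5 + n)/(6 + q)
h(B) = B + B² + B*(-⅚ + B/6) (h(B) = (B² + ((-5 + B)/(6 + 0))*B) + B = (B² + ((-5 + B)/6)*B) + B = (B² + (-⅚ + B/6)*B) + B = (B² + B*(-⅚ + B/6)) + B = B + B² + B*(-⅚ + B/6))
J(r) = 5 + r
(h(-10) + J(6))*401 = ((⅙)*(-10)*(1 + 7*(-10)) + (5 + 6))*401 = ((⅙)*(-10)*(1 - 70) + 11)*401 = ((⅙)*(-10)*(-69) + 11)*401 = (115 + 11)*401 = 126*401 = 50526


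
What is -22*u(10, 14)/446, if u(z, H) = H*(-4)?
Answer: 616/223 ≈ 2.7623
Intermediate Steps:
u(z, H) = -4*H
-22*u(10, 14)/446 = -(-88)*14/446 = -22*(-56)*(1/446) = 1232*(1/446) = 616/223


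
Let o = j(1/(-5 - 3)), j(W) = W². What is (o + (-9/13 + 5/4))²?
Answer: 227529/692224 ≈ 0.32869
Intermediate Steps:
o = 1/64 (o = (1/(-5 - 3))² = (1/(-8))² = (-⅛)² = 1/64 ≈ 0.015625)
(o + (-9/13 + 5/4))² = (1/64 + (-9/13 + 5/4))² = (1/64 + 29/52)² = (477/832)² = 227529/692224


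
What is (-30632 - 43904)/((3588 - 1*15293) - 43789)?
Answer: 37268/27747 ≈ 1.3431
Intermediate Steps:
(-30632 - 43904)/((3588 - 1*15293) - 43789) = -74536/((3588 - 15293) - 43789) = -74536/(-11705 - 43789) = -74536/(-55494) = -74536*(-1/55494) = 37268/27747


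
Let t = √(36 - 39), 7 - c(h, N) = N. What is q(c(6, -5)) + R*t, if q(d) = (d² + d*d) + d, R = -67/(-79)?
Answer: 300 + 67*I*√3/79 ≈ 300.0 + 1.469*I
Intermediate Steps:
R = 67/79 (R = -67*(-1/79) = 67/79 ≈ 0.84810)
c(h, N) = 7 - N
t = I*√3 (t = √(-3) = I*√3 ≈ 1.732*I)
q(d) = d + 2*d² (q(d) = (d² + d²) + d = 2*d² + d = d + 2*d²)
q(c(6, -5)) + R*t = (7 - 1*(-5))*(1 + 2*(7 - 1*(-5))) + 67*(I*√3)/79 = (7 + 5)*(1 + 2*(7 + 5)) + 67*I*√3/79 = 12*(1 + 2*12) + 67*I*√3/79 = 12*(1 + 24) + 67*I*√3/79 = 12*25 + 67*I*√3/79 = 300 + 67*I*√3/79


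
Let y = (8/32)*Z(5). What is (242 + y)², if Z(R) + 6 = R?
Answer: 935089/16 ≈ 58443.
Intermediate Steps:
Z(R) = -6 + R
y = -¼ (y = (8/32)*(-6 + 5) = (8*(1/32))*(-1) = (¼)*(-1) = -¼ ≈ -0.25000)
(242 + y)² = (242 - ¼)² = (967/4)² = 935089/16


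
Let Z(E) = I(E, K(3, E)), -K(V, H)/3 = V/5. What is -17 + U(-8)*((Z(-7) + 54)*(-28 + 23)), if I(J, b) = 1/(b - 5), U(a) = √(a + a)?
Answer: -17 - 18310*I/17 ≈ -17.0 - 1077.1*I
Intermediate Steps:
U(a) = √2*√a (U(a) = √(2*a) = √2*√a)
K(V, H) = -3*V/5
I(J, b) = 1/(-5 + b)
Z(E) = -5/34 (Z(E) = 1/(-5 - ⅗*3) = 1/(-5 - 9/5) = 1/(-34/5) = -5/34)
-17 + U(-8)*((Z(-7) + 54)*(-28 + 23)) = -17 + (√2*√(-8))*((-5/34 + 54)*(-28 + 23)) = -17 + (√2*(2*I*√2))*((1831/34)*(-5)) = -17 + (4*I)*(-9155/34) = -17 - 18310*I/17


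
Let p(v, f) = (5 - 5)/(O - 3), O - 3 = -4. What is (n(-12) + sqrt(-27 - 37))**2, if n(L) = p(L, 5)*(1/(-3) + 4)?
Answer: -64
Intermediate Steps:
O = -1 (O = 3 - 4 = -1)
p(v, f) = 0 (p(v, f) = (5 - 5)/(-1 - 3) = 0/(-4) = 0*(-1/4) = 0)
n(L) = 0 (n(L) = 0*(1/(-3) + 4) = 0*(-1/3 + 4) = 0*(11/3) = 0)
(n(-12) + sqrt(-27 - 37))**2 = (0 + sqrt(-27 - 37))**2 = (0 + sqrt(-64))**2 = (0 + 8*I)**2 = (8*I)**2 = -64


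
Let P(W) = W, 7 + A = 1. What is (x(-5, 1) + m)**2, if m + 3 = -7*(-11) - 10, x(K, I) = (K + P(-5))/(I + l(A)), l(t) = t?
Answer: 4356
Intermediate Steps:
A = -6 (A = -7 + 1 = -6)
x(K, I) = (-5 + K)/(-6 + I) (x(K, I) = (K - 5)/(I - 6) = (-5 + K)/(-6 + I))
m = 64 (m = -3 + (-7*(-11) - 10) = -3 + (77 - 10) = -3 + 67 = 64)
(x(-5, 1) + m)**2 = ((-5 - 5)/(-6 + 1) + 64)**2 = (-10/(-5) + 64)**2 = (-1/5*(-10) + 64)**2 = (2 + 64)**2 = 66**2 = 4356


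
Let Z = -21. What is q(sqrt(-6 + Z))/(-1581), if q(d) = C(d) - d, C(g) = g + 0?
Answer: 0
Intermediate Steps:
C(g) = g
q(d) = 0 (q(d) = d - d = 0)
q(sqrt(-6 + Z))/(-1581) = 0/(-1581) = 0*(-1/1581) = 0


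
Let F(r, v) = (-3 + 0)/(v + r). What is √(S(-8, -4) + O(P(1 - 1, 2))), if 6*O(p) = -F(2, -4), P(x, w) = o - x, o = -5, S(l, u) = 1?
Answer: √3/2 ≈ 0.86602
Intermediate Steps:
P(x, w) = -5 - x
F(r, v) = -3/(r + v)
O(p) = -¼ (O(p) = (-(-3)/(2 - 4))/6 = (-(-3)/(-2))/6 = (-(-3)*(-1)/2)/6 = (-1*3/2)/6 = (⅙)*(-3/2) = -¼)
√(S(-8, -4) + O(P(1 - 1, 2))) = √(1 - ¼) = √(¾) = √3/2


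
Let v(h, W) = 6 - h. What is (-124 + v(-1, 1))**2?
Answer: 13689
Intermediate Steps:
(-124 + v(-1, 1))**2 = (-124 + (6 - 1*(-1)))**2 = (-124 + (6 + 1))**2 = (-124 + 7)**2 = (-117)**2 = 13689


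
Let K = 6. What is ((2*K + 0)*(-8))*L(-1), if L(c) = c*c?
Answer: -96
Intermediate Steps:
L(c) = c²
((2*K + 0)*(-8))*L(-1) = ((2*6 + 0)*(-8))*(-1)² = ((12 + 0)*(-8))*1 = (12*(-8))*1 = -96*1 = -96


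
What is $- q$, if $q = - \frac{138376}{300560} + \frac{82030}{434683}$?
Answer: $\frac{4436844751}{16331040310} \approx 0.27168$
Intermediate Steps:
$q = - \frac{4436844751}{16331040310}$ ($q = \left(-138376\right) \frac{1}{300560} + 82030 \cdot \frac{1}{434683} = - \frac{17297}{37570} + \frac{82030}{434683} = - \frac{4436844751}{16331040310} \approx -0.27168$)
$- q = \left(-1\right) \left(- \frac{4436844751}{16331040310}\right) = \frac{4436844751}{16331040310}$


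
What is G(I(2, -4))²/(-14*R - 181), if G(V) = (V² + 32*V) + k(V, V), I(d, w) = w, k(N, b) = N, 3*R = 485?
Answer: -40368/7333 ≈ -5.5050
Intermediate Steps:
R = 485/3 (R = (⅓)*485 = 485/3 ≈ 161.67)
G(V) = V² + 33*V (G(V) = (V² + 32*V) + V = V² + 33*V)
G(I(2, -4))²/(-14*R - 181) = (-4*(33 - 4))²/(-14*485/3 - 181) = (-4*29)²/(-6790/3 - 181) = (-116)²/(-7333/3) = 13456*(-3/7333) = -40368/7333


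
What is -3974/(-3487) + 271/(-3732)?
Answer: 13885991/13013484 ≈ 1.0670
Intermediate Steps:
-3974/(-3487) + 271/(-3732) = -3974*(-1/3487) + 271*(-1/3732) = 3974/3487 - 271/3732 = 13885991/13013484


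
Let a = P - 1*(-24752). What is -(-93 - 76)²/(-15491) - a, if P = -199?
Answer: -380321962/15491 ≈ -24551.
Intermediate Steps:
a = 24553 (a = -199 - 1*(-24752) = -199 + 24752 = 24553)
-(-93 - 76)²/(-15491) - a = -(-93 - 76)²/(-15491) - 1*24553 = -1*(-169)²*(-1/15491) - 24553 = -1*28561*(-1/15491) - 24553 = -28561*(-1/15491) - 24553 = 28561/15491 - 24553 = -380321962/15491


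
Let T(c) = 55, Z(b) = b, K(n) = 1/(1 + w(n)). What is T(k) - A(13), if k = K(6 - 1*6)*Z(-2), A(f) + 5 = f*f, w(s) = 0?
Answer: -109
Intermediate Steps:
K(n) = 1 (K(n) = 1/(1 + 0) = 1/1 = 1)
A(f) = -5 + f² (A(f) = -5 + f*f = -5 + f²)
k = -2 (k = 1*(-2) = -2)
T(k) - A(13) = 55 - (-5 + 13²) = 55 - (-5 + 169) = 55 - 1*164 = 55 - 164 = -109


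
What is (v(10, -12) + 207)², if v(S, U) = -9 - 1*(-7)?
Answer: 42025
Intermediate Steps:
v(S, U) = -2 (v(S, U) = -9 + 7 = -2)
(v(10, -12) + 207)² = (-2 + 207)² = 205² = 42025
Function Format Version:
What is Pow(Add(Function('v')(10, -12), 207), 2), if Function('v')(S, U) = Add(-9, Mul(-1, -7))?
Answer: 42025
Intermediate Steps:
Function('v')(S, U) = -2 (Function('v')(S, U) = Add(-9, 7) = -2)
Pow(Add(Function('v')(10, -12), 207), 2) = Pow(Add(-2, 207), 2) = Pow(205, 2) = 42025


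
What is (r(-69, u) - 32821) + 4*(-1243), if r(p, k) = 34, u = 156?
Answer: -37759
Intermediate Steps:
(r(-69, u) - 32821) + 4*(-1243) = (34 - 32821) + 4*(-1243) = -32787 - 4972 = -37759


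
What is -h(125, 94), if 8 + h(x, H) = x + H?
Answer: -211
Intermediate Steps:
h(x, H) = -8 + H + x (h(x, H) = -8 + (x + H) = -8 + (H + x) = -8 + H + x)
-h(125, 94) = -(-8 + 94 + 125) = -1*211 = -211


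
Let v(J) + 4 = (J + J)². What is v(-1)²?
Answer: 0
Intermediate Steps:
v(J) = -4 + 4*J² (v(J) = -4 + (J + J)² = -4 + (2*J)² = -4 + 4*J²)
v(-1)² = (-4 + 4*(-1)²)² = (-4 + 4*1)² = (-4 + 4)² = 0² = 0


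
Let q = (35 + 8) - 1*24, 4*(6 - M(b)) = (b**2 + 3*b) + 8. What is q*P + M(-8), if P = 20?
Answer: 374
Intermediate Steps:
M(b) = 4 - 3*b/4 - b**2/4 (M(b) = 6 - ((b**2 + 3*b) + 8)/4 = 6 - (8 + b**2 + 3*b)/4 = 6 + (-2 - 3*b/4 - b**2/4) = 4 - 3*b/4 - b**2/4)
q = 19 (q = 43 - 24 = 19)
q*P + M(-8) = 19*20 + (4 - 3/4*(-8) - 1/4*(-8)**2) = 380 + (4 + 6 - 1/4*64) = 380 + (4 + 6 - 16) = 380 - 6 = 374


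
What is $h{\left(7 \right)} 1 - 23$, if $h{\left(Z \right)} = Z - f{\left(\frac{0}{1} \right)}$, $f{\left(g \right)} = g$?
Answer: $-16$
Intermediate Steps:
$h{\left(Z \right)} = Z$ ($h{\left(Z \right)} = Z - \frac{0}{1} = Z - 0 \cdot 1 = Z - 0 = Z + 0 = Z$)
$h{\left(7 \right)} 1 - 23 = 7 \cdot 1 - 23 = 7 - 23 = -16$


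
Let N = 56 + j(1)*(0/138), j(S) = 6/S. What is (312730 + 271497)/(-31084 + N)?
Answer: -584227/31028 ≈ -18.829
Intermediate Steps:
N = 56 (N = 56 + (6/1)*(0/138) = 56 + (6*1)*(0*(1/138)) = 56 + 6*0 = 56 + 0 = 56)
(312730 + 271497)/(-31084 + N) = (312730 + 271497)/(-31084 + 56) = 584227/(-31028) = 584227*(-1/31028) = -584227/31028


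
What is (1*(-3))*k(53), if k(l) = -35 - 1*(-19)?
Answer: 48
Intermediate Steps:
k(l) = -16 (k(l) = -35 + 19 = -16)
(1*(-3))*k(53) = (1*(-3))*(-16) = -3*(-16) = 48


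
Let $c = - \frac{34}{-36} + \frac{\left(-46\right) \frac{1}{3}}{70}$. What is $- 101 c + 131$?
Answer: $\frac{36373}{630} \approx 57.735$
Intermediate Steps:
$c = \frac{457}{630}$ ($c = \left(-34\right) \left(- \frac{1}{36}\right) + \left(-46\right) \frac{1}{3} \cdot \frac{1}{70} = \frac{17}{18} - \frac{23}{105} = \frac{457}{630} \approx 0.7254$)
$- 101 c + 131 = \left(-101\right) \frac{457}{630} + 131 = - \frac{46157}{630} + 131 = \frac{36373}{630}$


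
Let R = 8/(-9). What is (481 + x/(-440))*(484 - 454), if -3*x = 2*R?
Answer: 1428566/99 ≈ 14430.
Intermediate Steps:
R = -8/9 (R = 8*(-⅑) = -8/9 ≈ -0.88889)
x = 16/27 (x = -2*(-8)/(3*9) = -⅓*(-16/9) = 16/27 ≈ 0.59259)
(481 + x/(-440))*(484 - 454) = (481 + (16/27)/(-440))*(484 - 454) = (481 + (16/27)*(-1/440))*30 = (481 - 2/1485)*30 = (714283/1485)*30 = 1428566/99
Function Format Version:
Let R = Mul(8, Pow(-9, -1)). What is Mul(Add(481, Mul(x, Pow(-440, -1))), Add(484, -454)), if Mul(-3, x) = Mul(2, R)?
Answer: Rational(1428566, 99) ≈ 14430.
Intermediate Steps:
R = Rational(-8, 9) (R = Mul(8, Rational(-1, 9)) = Rational(-8, 9) ≈ -0.88889)
x = Rational(16, 27) (x = Mul(Rational(-1, 3), Mul(2, Rational(-8, 9))) = Mul(Rational(-1, 3), Rational(-16, 9)) = Rational(16, 27) ≈ 0.59259)
Mul(Add(481, Mul(x, Pow(-440, -1))), Add(484, -454)) = Mul(Add(481, Mul(Rational(16, 27), Pow(-440, -1))), Add(484, -454)) = Mul(Add(481, Mul(Rational(16, 27), Rational(-1, 440))), 30) = Mul(Add(481, Rational(-2, 1485)), 30) = Mul(Rational(714283, 1485), 30) = Rational(1428566, 99)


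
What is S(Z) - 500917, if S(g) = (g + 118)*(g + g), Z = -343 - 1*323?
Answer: 229019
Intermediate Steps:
Z = -666 (Z = -343 - 323 = -666)
S(g) = 2*g*(118 + g) (S(g) = (118 + g)*(2*g) = 2*g*(118 + g))
S(Z) - 500917 = 2*(-666)*(118 - 666) - 500917 = 2*(-666)*(-548) - 500917 = 729936 - 500917 = 229019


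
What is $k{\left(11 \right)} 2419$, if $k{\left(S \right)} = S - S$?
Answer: $0$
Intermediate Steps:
$k{\left(S \right)} = 0$
$k{\left(11 \right)} 2419 = 0 \cdot 2419 = 0$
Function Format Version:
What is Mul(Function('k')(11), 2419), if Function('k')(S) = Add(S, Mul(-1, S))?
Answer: 0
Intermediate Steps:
Function('k')(S) = 0
Mul(Function('k')(11), 2419) = Mul(0, 2419) = 0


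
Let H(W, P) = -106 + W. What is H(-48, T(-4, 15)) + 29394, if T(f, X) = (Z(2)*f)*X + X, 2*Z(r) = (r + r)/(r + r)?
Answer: 29240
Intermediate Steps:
Z(r) = ½ (Z(r) = ((r + r)/(r + r))/2 = ((2*r)/((2*r)))/2 = ((2*r)*(1/(2*r)))/2 = (½)*1 = ½)
T(f, X) = X + X*f/2 (T(f, X) = (f/2)*X + X = X*f/2 + X = X + X*f/2)
H(-48, T(-4, 15)) + 29394 = (-106 - 48) + 29394 = -154 + 29394 = 29240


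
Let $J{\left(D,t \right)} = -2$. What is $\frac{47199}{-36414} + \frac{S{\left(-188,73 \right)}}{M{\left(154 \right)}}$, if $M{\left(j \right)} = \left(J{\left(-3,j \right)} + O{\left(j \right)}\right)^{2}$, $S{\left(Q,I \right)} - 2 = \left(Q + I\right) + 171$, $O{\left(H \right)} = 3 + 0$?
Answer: $\frac{688271}{12138} \approx 56.704$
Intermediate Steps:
$O{\left(H \right)} = 3$
$S{\left(Q,I \right)} = 173 + I + Q$ ($S{\left(Q,I \right)} = 2 + \left(\left(Q + I\right) + 171\right) = 2 + \left(\left(I + Q\right) + 171\right) = 2 + \left(171 + I + Q\right) = 173 + I + Q$)
$M{\left(j \right)} = 1$ ($M{\left(j \right)} = \left(-2 + 3\right)^{2} = 1^{2} = 1$)
$\frac{47199}{-36414} + \frac{S{\left(-188,73 \right)}}{M{\left(154 \right)}} = \frac{47199}{-36414} + \frac{173 + 73 - 188}{1} = 47199 \left(- \frac{1}{36414}\right) + 58 \cdot 1 = - \frac{15733}{12138} + 58 = \frac{688271}{12138}$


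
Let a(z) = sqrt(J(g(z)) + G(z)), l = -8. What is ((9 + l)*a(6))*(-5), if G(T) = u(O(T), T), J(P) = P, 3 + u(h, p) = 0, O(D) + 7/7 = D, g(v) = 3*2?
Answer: -5*sqrt(3) ≈ -8.6602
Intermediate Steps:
g(v) = 6
O(D) = -1 + D
u(h, p) = -3 (u(h, p) = -3 + 0 = -3)
G(T) = -3
a(z) = sqrt(3) (a(z) = sqrt(6 - 3) = sqrt(3))
((9 + l)*a(6))*(-5) = ((9 - 8)*sqrt(3))*(-5) = (1*sqrt(3))*(-5) = sqrt(3)*(-5) = -5*sqrt(3)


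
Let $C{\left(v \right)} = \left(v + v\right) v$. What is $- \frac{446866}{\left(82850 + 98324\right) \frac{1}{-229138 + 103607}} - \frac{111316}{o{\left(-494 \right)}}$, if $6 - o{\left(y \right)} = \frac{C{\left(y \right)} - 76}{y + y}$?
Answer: $\frac{26021622079883}{84103559} \approx 3.094 \cdot 10^{5}$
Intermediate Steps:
$C{\left(v \right)} = 2 v^{2}$ ($C{\left(v \right)} = 2 v v = 2 v^{2}$)
$o{\left(y \right)} = 6 - \frac{-76 + 2 y^{2}}{2 y}$ ($o{\left(y \right)} = 6 - \frac{2 y^{2} - 76}{y + y} = 6 - \frac{-76 + 2 y^{2}}{2 y}$)
$- \frac{446866}{\left(82850 + 98324\right) \frac{1}{-229138 + 103607}} - \frac{111316}{o{\left(-494 \right)}} = - \frac{446866}{\left(82850 + 98324\right) \frac{1}{-229138 + 103607}} - \frac{111316}{6 - -494 + \frac{38}{-494}} = - \frac{446866}{181174 \frac{1}{-125531}} - \frac{111316}{6 + 494 + 38 \left(- \frac{1}{494}\right)} = - \frac{446866}{181174 \left(- \frac{1}{125531}\right)} - \frac{111316}{6 + 494 - \frac{1}{13}} = - \frac{446866}{- \frac{25882}{17933}} - \frac{111316}{\frac{6499}{13}} = \left(-446866\right) \left(- \frac{17933}{25882}\right) - \frac{1447108}{6499} = \frac{4006823989}{12941} - \frac{1447108}{6499} = \frac{26021622079883}{84103559}$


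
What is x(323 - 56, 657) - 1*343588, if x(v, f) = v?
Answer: -343321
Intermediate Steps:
x(323 - 56, 657) - 1*343588 = (323 - 56) - 1*343588 = 267 - 343588 = -343321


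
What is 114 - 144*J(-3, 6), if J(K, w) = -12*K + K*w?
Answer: -2478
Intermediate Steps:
114 - 144*J(-3, 6) = 114 - (-432)*(-12 + 6) = 114 - (-432)*(-6) = 114 - 144*18 = 114 - 2592 = -2478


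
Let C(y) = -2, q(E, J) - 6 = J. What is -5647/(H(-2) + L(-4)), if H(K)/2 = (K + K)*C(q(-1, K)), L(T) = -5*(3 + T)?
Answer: -5647/21 ≈ -268.90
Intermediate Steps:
q(E, J) = 6 + J
L(T) = -15 - 5*T
H(K) = -8*K (H(K) = 2*((K + K)*(-2)) = 2*((2*K)*(-2)) = 2*(-4*K) = -8*K)
-5647/(H(-2) + L(-4)) = -5647/(-8*(-2) + (-15 - 5*(-4))) = -5647/(16 + (-15 + 20)) = -5647/(16 + 5) = -5647/21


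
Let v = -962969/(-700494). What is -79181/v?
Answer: -55465815414/962969 ≈ -57599.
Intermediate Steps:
v = 962969/700494 (v = -962969*(-1/700494) = 962969/700494 ≈ 1.3747)
-79181/v = -79181/962969/700494 = -79181*700494/962969 = -55465815414/962969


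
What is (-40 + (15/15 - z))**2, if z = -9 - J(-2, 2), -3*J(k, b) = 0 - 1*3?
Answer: 841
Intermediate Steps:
J(k, b) = 1 (J(k, b) = -(0 - 1*3)/3 = -(0 - 3)/3 = -1/3*(-3) = 1)
z = -10 (z = -9 - 1*1 = -9 - 1 = -10)
(-40 + (15/15 - z))**2 = (-40 + (15/15 - 1*(-10)))**2 = (-40 + (15*(1/15) + 10))**2 = (-40 + (1 + 10))**2 = (-40 + 11)**2 = (-29)**2 = 841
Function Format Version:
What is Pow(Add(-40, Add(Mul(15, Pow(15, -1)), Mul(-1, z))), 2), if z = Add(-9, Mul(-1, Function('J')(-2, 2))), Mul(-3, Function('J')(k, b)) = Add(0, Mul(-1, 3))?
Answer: 841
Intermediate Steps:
Function('J')(k, b) = 1 (Function('J')(k, b) = Mul(Rational(-1, 3), Add(0, Mul(-1, 3))) = Mul(Rational(-1, 3), Add(0, -3)) = Mul(Rational(-1, 3), -3) = 1)
z = -10 (z = Add(-9, Mul(-1, 1)) = Add(-9, -1) = -10)
Pow(Add(-40, Add(Mul(15, Pow(15, -1)), Mul(-1, z))), 2) = Pow(Add(-40, Add(Mul(15, Pow(15, -1)), Mul(-1, -10))), 2) = Pow(Add(-40, Add(Mul(15, Rational(1, 15)), 10)), 2) = Pow(Add(-40, Add(1, 10)), 2) = Pow(Add(-40, 11), 2) = Pow(-29, 2) = 841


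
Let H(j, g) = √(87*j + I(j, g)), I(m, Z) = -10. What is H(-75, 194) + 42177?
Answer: 42177 + I*√6535 ≈ 42177.0 + 80.839*I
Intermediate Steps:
H(j, g) = √(-10 + 87*j) (H(j, g) = √(87*j - 10) = √(-10 + 87*j))
H(-75, 194) + 42177 = √(-10 + 87*(-75)) + 42177 = √(-10 - 6525) + 42177 = √(-6535) + 42177 = I*√6535 + 42177 = 42177 + I*√6535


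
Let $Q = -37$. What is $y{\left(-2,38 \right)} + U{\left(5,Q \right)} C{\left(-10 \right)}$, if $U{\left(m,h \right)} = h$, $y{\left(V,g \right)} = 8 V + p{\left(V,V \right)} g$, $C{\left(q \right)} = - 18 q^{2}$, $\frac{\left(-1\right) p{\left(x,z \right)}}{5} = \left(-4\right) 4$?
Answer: $69624$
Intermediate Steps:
$p{\left(x,z \right)} = 80$ ($p{\left(x,z \right)} = - 5 \left(\left(-4\right) 4\right) = \left(-5\right) \left(-16\right) = 80$)
$y{\left(V,g \right)} = 8 V + 80 g$
$y{\left(-2,38 \right)} + U{\left(5,Q \right)} C{\left(-10 \right)} = \left(8 \left(-2\right) + 80 \cdot 38\right) - 37 \left(- 18 \left(-10\right)^{2}\right) = \left(-16 + 3040\right) - 37 \left(\left(-18\right) 100\right) = 3024 - -66600 = 3024 + 66600 = 69624$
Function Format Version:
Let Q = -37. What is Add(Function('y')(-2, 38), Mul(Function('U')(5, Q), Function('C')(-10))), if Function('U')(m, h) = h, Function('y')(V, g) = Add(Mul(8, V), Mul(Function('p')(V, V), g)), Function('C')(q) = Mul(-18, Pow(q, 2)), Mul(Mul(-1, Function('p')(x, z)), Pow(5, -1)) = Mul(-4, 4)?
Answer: 69624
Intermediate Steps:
Function('p')(x, z) = 80 (Function('p')(x, z) = Mul(-5, Mul(-4, 4)) = Mul(-5, -16) = 80)
Function('y')(V, g) = Add(Mul(8, V), Mul(80, g))
Add(Function('y')(-2, 38), Mul(Function('U')(5, Q), Function('C')(-10))) = Add(Add(Mul(8, -2), Mul(80, 38)), Mul(-37, Mul(-18, Pow(-10, 2)))) = Add(Add(-16, 3040), Mul(-37, Mul(-18, 100))) = Add(3024, Mul(-37, -1800)) = Add(3024, 66600) = 69624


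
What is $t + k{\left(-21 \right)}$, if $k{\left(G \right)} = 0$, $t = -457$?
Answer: $-457$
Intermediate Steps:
$t + k{\left(-21 \right)} = -457 + 0 = -457$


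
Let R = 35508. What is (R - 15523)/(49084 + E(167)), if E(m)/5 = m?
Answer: 19985/49919 ≈ 0.40035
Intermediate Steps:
E(m) = 5*m
(R - 15523)/(49084 + E(167)) = (35508 - 15523)/(49084 + 5*167) = 19985/(49084 + 835) = 19985/49919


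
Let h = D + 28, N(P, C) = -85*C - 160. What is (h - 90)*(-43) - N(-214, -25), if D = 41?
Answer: -1062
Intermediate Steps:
N(P, C) = -160 - 85*C
h = 69 (h = 41 + 28 = 69)
(h - 90)*(-43) - N(-214, -25) = (69 - 90)*(-43) - (-160 - 85*(-25)) = -21*(-43) - (-160 + 2125) = 903 - 1*1965 = 903 - 1965 = -1062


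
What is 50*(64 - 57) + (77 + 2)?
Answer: 429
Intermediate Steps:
50*(64 - 57) + (77 + 2) = 50*7 + 79 = 350 + 79 = 429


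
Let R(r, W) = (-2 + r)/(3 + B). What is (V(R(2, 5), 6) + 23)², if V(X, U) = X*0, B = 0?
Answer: 529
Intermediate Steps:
R(r, W) = -⅔ + r/3 (R(r, W) = (-2 + r)/(3 + 0) = (-2 + r)/3 = (-2 + r)*(⅓) = -⅔ + r/3)
V(X, U) = 0
(V(R(2, 5), 6) + 23)² = (0 + 23)² = 23² = 529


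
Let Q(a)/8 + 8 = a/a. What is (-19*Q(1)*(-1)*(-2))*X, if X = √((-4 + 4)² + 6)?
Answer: 2128*√6 ≈ 5212.5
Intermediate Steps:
Q(a) = -56 (Q(a) = -64 + 8*(a/a) = -64 + 8*1 = -64 + 8 = -56)
X = √6 (X = √(0² + 6) = √(0 + 6) = √6 ≈ 2.4495)
(-19*Q(1)*(-1)*(-2))*X = (-19*(-56*(-1))*(-2))*√6 = (-1064*(-2))*√6 = (-19*(-112))*√6 = 2128*√6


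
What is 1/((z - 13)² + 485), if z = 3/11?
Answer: 121/78285 ≈ 0.0015456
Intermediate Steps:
z = 3/11 (z = 3*(1/11) = 3/11 ≈ 0.27273)
1/((z - 13)² + 485) = 1/((3/11 - 13)² + 485) = 1/((-140/11)² + 485) = 1/(19600/121 + 485) = 1/(78285/121) = 121/78285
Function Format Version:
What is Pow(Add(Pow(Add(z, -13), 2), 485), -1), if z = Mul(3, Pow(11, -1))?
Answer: Rational(121, 78285) ≈ 0.0015456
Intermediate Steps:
z = Rational(3, 11) (z = Mul(3, Rational(1, 11)) = Rational(3, 11) ≈ 0.27273)
Pow(Add(Pow(Add(z, -13), 2), 485), -1) = Pow(Add(Pow(Add(Rational(3, 11), -13), 2), 485), -1) = Pow(Add(Pow(Rational(-140, 11), 2), 485), -1) = Pow(Add(Rational(19600, 121), 485), -1) = Pow(Rational(78285, 121), -1) = Rational(121, 78285)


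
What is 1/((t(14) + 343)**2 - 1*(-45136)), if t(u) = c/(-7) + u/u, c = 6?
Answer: 49/7981268 ≈ 6.1394e-6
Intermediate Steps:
t(u) = 1/7 (t(u) = 6/(-7) + u/u = 6*(-1/7) + 1 = -6/7 + 1 = 1/7)
1/((t(14) + 343)**2 - 1*(-45136)) = 1/((1/7 + 343)**2 - 1*(-45136)) = 1/((2402/7)**2 + 45136) = 1/(5769604/49 + 45136) = 1/(7981268/49) = 49/7981268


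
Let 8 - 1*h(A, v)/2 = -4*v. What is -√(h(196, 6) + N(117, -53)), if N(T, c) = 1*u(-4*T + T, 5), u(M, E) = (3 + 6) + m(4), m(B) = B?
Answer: -√77 ≈ -8.7750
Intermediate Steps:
h(A, v) = 16 + 8*v (h(A, v) = 16 - (-8)*v = 16 + 8*v)
u(M, E) = 13 (u(M, E) = (3 + 6) + 4 = 9 + 4 = 13)
N(T, c) = 13 (N(T, c) = 1*13 = 13)
-√(h(196, 6) + N(117, -53)) = -√((16 + 8*6) + 13) = -√((16 + 48) + 13) = -√(64 + 13) = -√77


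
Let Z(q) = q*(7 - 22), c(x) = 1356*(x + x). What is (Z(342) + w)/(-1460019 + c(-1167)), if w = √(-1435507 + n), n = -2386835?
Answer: 90/81139 - I*√3822342/4624923 ≈ 0.0011092 - 0.00042273*I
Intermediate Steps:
w = I*√3822342 (w = √(-1435507 - 2386835) = √(-3822342) = I*√3822342 ≈ 1955.1*I)
c(x) = 2712*x (c(x) = 1356*(2*x) = 2712*x)
Z(q) = -15*q (Z(q) = q*(-15) = -15*q)
(Z(342) + w)/(-1460019 + c(-1167)) = (-15*342 + I*√3822342)/(-1460019 + 2712*(-1167)) = (-5130 + I*√3822342)/(-1460019 - 3164904) = (-5130 + I*√3822342)/(-4624923) = (-5130 + I*√3822342)*(-1/4624923) = 90/81139 - I*√3822342/4624923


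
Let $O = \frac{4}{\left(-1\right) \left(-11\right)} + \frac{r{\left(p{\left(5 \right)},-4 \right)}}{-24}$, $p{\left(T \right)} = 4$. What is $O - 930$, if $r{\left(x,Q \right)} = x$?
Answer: $- \frac{61367}{66} \approx -929.8$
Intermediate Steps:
$O = \frac{13}{66}$ ($O = \frac{4}{\left(-1\right) \left(-11\right)} + \frac{4}{-24} = \frac{4}{11} + 4 \left(- \frac{1}{24}\right) = 4 \cdot \frac{1}{11} - \frac{1}{6} = \frac{4}{11} - \frac{1}{6} = \frac{13}{66} \approx 0.19697$)
$O - 930 = \frac{13}{66} - 930 = - \frac{61367}{66}$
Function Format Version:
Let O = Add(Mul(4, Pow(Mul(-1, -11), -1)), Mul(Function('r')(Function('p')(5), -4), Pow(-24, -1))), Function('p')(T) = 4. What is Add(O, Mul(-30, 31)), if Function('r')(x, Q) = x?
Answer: Rational(-61367, 66) ≈ -929.80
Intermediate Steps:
O = Rational(13, 66) (O = Add(Mul(4, Pow(Mul(-1, -11), -1)), Mul(4, Pow(-24, -1))) = Add(Mul(4, Pow(11, -1)), Mul(4, Rational(-1, 24))) = Add(Mul(4, Rational(1, 11)), Rational(-1, 6)) = Add(Rational(4, 11), Rational(-1, 6)) = Rational(13, 66) ≈ 0.19697)
Add(O, Mul(-30, 31)) = Add(Rational(13, 66), Mul(-30, 31)) = Add(Rational(13, 66), -930) = Rational(-61367, 66)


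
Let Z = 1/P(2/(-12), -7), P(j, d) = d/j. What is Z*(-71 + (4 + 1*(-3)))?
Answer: -5/3 ≈ -1.6667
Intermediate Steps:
Z = 1/42 (Z = 1/(-7/(2/(-12))) = 1/(-7/(2*(-1/12))) = 1/(-7/(-⅙)) = 1/(-7*(-6)) = 1/42 ≈ 0.023810)
Z*(-71 + (4 + 1*(-3))) = (-71 + (4 + 1*(-3)))/42 = (-71 + (4 - 3))/42 = (-71 + 1)/42 = (1/42)*(-70) = -5/3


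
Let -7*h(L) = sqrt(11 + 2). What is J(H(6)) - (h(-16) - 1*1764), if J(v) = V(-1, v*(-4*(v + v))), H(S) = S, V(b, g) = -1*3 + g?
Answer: 1473 + sqrt(13)/7 ≈ 1473.5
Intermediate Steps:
h(L) = -sqrt(13)/7 (h(L) = -sqrt(11 + 2)/7 = -sqrt(13)/7)
V(b, g) = -3 + g
J(v) = -3 - 8*v**2 (J(v) = -3 + v*(-4*(v + v)) = -3 + v*(-8*v) = -3 - 8*v**2)
J(H(6)) - (h(-16) - 1*1764) = (-3 - 8*6**2) - (-sqrt(13)/7 - 1*1764) = (-3 - 8*36) - (-sqrt(13)/7 - 1764) = (-3 - 288) - (-1764 - sqrt(13)/7) = -291 + (1764 + sqrt(13)/7) = 1473 + sqrt(13)/7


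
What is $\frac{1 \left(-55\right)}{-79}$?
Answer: $\frac{55}{79} \approx 0.6962$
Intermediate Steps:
$\frac{1 \left(-55\right)}{-79} = \left(-55\right) \left(- \frac{1}{79}\right) = \frac{55}{79}$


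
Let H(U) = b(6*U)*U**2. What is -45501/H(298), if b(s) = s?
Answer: -15167/52927184 ≈ -0.00028656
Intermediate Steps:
H(U) = 6*U**3 (H(U) = (6*U)*U**2 = 6*U**3)
-45501/H(298) = -45501/(6*298**3) = -45501/(6*26463592) = -45501/158781552 = -45501*1/158781552 = -15167/52927184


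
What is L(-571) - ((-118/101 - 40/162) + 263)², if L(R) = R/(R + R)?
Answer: -9159347072489/133857522 ≈ -68426.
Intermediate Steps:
L(R) = ½ (L(R) = R/((2*R)) = R*(1/(2*R)) = ½)
L(-571) - ((-118/101 - 40/162) + 263)² = ½ - ((-118/101 - 40/162) + 263)² = ½ - ((-118*1/101 - 40*1/162) + 263)² = ½ - ((-118/101 - 20/81) + 263)² = ½ - (-11578/8181 + 263)² = ½ - (2140025/8181)² = ½ - 1*4579707000625/66928761 = ½ - 4579707000625/66928761 = -9159347072489/133857522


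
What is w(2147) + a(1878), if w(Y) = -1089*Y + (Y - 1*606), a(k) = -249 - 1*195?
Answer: -2336986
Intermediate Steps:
a(k) = -444 (a(k) = -249 - 195 = -444)
w(Y) = -606 - 1088*Y (w(Y) = -1089*Y + (Y - 606) = -1089*Y + (-606 + Y) = -606 - 1088*Y)
w(2147) + a(1878) = (-606 - 1088*2147) - 444 = (-606 - 2335936) - 444 = -2336542 - 444 = -2336986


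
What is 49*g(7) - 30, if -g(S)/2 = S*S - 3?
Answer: -4538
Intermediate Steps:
g(S) = 6 - 2*S² (g(S) = -2*(S*S - 3) = -2*(S² - 3) = -2*(-3 + S²) = 6 - 2*S²)
49*g(7) - 30 = 49*(6 - 2*7²) - 30 = 49*(6 - 2*49) - 30 = 49*(6 - 98) - 30 = 49*(-92) - 30 = -4508 - 30 = -4538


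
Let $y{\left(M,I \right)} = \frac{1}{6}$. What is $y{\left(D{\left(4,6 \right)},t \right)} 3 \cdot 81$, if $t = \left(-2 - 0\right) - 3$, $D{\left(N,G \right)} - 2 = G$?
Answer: $\frac{81}{2} \approx 40.5$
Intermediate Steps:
$D{\left(N,G \right)} = 2 + G$
$t = -5$ ($t = \left(-2 + 0\right) - 3 = -2 - 3 = -5$)
$y{\left(M,I \right)} = \frac{1}{6}$
$y{\left(D{\left(4,6 \right)},t \right)} 3 \cdot 81 = \frac{3 \cdot 81}{6} = \frac{1}{6} \cdot 243 = \frac{81}{2}$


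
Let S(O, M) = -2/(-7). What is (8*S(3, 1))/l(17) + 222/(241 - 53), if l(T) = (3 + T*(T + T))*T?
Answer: 7675933/6499066 ≈ 1.1811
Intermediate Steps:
S(O, M) = 2/7 (S(O, M) = -2*(-1/7) = 2/7)
l(T) = T*(3 + 2*T**2) (l(T) = (3 + T*(2*T))*T = (3 + 2*T**2)*T = T*(3 + 2*T**2))
(8*S(3, 1))/l(17) + 222/(241 - 53) = (8*(2/7))/((17*(3 + 2*17**2))) + 222/(241 - 53) = 16/(7*((17*(3 + 2*289)))) + 222/188 = 16/(7*((17*(3 + 578)))) + 222*(1/188) = 16/(7*((17*581))) + 111/94 = (16/7)/9877 + 111/94 = (16/7)*(1/9877) + 111/94 = 16/69139 + 111/94 = 7675933/6499066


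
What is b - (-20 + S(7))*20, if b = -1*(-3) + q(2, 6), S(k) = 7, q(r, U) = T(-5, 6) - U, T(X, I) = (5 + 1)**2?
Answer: 293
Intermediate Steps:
T(X, I) = 36 (T(X, I) = 6**2 = 36)
q(r, U) = 36 - U
b = 33 (b = -1*(-3) + (36 - 1*6) = 3 + (36 - 6) = 3 + 30 = 33)
b - (-20 + S(7))*20 = 33 - (-20 + 7)*20 = 33 - (-13)*20 = 33 - 1*(-260) = 33 + 260 = 293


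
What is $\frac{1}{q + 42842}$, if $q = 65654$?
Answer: $\frac{1}{108496} \approx 9.2169 \cdot 10^{-6}$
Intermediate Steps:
$\frac{1}{q + 42842} = \frac{1}{65654 + 42842} = \frac{1}{108496}$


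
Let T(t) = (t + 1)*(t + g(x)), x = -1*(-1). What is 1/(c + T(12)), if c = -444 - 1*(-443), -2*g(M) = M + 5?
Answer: 1/116 ≈ 0.0086207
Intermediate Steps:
x = 1
g(M) = -5/2 - M/2 (g(M) = -(M + 5)/2 = -(5 + M)/2 = -5/2 - M/2)
c = -1 (c = -444 + 443 = -1)
T(t) = (1 + t)*(-3 + t) (T(t) = (t + 1)*(t + (-5/2 - ½*1)) = (1 + t)*(t + (-5/2 - ½)) = (1 + t)*(t - 3) = (1 + t)*(-3 + t))
1/(c + T(12)) = 1/(-1 + (-3 + 12² - 2*12)) = 1/(-1 + (-3 + 144 - 24)) = 1/(-1 + 117) = 1/116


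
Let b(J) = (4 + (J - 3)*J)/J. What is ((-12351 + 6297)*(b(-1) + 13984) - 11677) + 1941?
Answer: -84620440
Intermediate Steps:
b(J) = (4 + J*(-3 + J))/J (b(J) = (4 + (-3 + J)*J)/J = (4 + J*(-3 + J))/J)
((-12351 + 6297)*(b(-1) + 13984) - 11677) + 1941 = ((-12351 + 6297)*((-3 - 1 + 4/(-1)) + 13984) - 11677) + 1941 = (-6054*((-3 - 1 + 4*(-1)) + 13984) - 11677) + 1941 = (-6054*((-3 - 1 - 4) + 13984) - 11677) + 1941 = (-6054*(-8 + 13984) - 11677) + 1941 = (-6054*13976 - 11677) + 1941 = (-84610704 - 11677) + 1941 = -84622381 + 1941 = -84620440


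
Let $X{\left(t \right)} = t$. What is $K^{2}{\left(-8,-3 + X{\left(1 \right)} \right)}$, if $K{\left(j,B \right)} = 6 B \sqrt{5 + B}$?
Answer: $432$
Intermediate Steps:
$K{\left(j,B \right)} = 6 B \sqrt{5 + B}$
$K^{2}{\left(-8,-3 + X{\left(1 \right)} \right)} = \left(6 \left(-3 + 1\right) \sqrt{5 + \left(-3 + 1\right)}\right)^{2} = \left(6 \left(-2\right) \sqrt{5 - 2}\right)^{2} = \left(6 \left(-2\right) \sqrt{3}\right)^{2} = \left(- 12 \sqrt{3}\right)^{2} = 432$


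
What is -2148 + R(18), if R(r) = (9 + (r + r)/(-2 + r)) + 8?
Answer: -8515/4 ≈ -2128.8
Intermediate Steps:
R(r) = 17 + 2*r/(-2 + r) (R(r) = (9 + (2*r)/(-2 + r)) + 8 = (9 + 2*r/(-2 + r)) + 8 = 17 + 2*r/(-2 + r))
-2148 + R(18) = -2148 + (-34 + 19*18)/(-2 + 18) = -2148 + (-34 + 342)/16 = -2148 + (1/16)*308 = -2148 + 77/4 = -8515/4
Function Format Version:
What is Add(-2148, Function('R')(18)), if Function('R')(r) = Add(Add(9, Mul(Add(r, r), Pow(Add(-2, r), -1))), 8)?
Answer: Rational(-8515, 4) ≈ -2128.8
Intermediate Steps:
Function('R')(r) = Add(17, Mul(2, r, Pow(Add(-2, r), -1))) (Function('R')(r) = Add(Add(9, Mul(Mul(2, r), Pow(Add(-2, r), -1))), 8) = Add(Add(9, Mul(2, r, Pow(Add(-2, r), -1))), 8) = Add(17, Mul(2, r, Pow(Add(-2, r), -1))))
Add(-2148, Function('R')(18)) = Add(-2148, Mul(Pow(Add(-2, 18), -1), Add(-34, Mul(19, 18)))) = Add(-2148, Mul(Pow(16, -1), Add(-34, 342))) = Add(-2148, Mul(Rational(1, 16), 308)) = Add(-2148, Rational(77, 4)) = Rational(-8515, 4)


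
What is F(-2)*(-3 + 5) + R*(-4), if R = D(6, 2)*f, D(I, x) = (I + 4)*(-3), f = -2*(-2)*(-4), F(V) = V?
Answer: -1924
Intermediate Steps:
f = -16 (f = 4*(-4) = -16)
D(I, x) = -12 - 3*I (D(I, x) = (4 + I)*(-3) = -12 - 3*I)
R = 480 (R = (-12 - 3*6)*(-16) = (-12 - 18)*(-16) = -30*(-16) = 480)
F(-2)*(-3 + 5) + R*(-4) = -2*(-3 + 5) + 480*(-4) = -2*2 - 1920 = -4 - 1920 = -1924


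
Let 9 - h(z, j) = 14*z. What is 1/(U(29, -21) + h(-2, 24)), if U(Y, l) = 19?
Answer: 1/56 ≈ 0.017857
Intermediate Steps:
h(z, j) = 9 - 14*z
1/(U(29, -21) + h(-2, 24)) = 1/(19 + (9 - 14*(-2))) = 1/(19 + (9 + 28)) = 1/(19 + 37) = 1/56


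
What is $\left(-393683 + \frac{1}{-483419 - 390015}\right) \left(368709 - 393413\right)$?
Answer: $\frac{4247310762408896}{436717} \approx 9.7255 \cdot 10^{9}$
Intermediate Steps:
$\left(-393683 + \frac{1}{-483419 - 390015}\right) \left(368709 - 393413\right) = \left(-393683 + \frac{1}{-873434}\right) \left(-24704\right) = \left(-393683 - \frac{1}{873434}\right) \left(-24704\right) = \left(- \frac{343856117423}{873434}\right) \left(-24704\right) = \frac{4247310762408896}{436717}$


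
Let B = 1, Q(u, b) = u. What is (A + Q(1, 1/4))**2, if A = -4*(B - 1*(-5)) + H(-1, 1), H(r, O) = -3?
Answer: 676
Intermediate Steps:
A = -27 (A = -4*(1 - 1*(-5)) - 3 = -4*(1 + 5) - 3 = -4*6 - 3 = -24 - 3 = -27)
(A + Q(1, 1/4))**2 = (-27 + 1)**2 = (-26)**2 = 676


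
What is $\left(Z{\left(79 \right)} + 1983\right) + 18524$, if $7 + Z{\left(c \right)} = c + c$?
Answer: $20658$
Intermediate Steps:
$Z{\left(c \right)} = -7 + 2 c$ ($Z{\left(c \right)} = -7 + \left(c + c\right) = -7 + 2 c$)
$\left(Z{\left(79 \right)} + 1983\right) + 18524 = \left(\left(-7 + 2 \cdot 79\right) + 1983\right) + 18524 = \left(\left(-7 + 158\right) + 1983\right) + 18524 = \left(151 + 1983\right) + 18524 = 2134 + 18524 = 20658$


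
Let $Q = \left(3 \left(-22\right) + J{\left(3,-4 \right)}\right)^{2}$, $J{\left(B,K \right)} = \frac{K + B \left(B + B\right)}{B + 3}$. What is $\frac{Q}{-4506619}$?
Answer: $- \frac{36481}{40559571} \approx -0.00089944$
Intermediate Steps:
$J{\left(B,K \right)} = \frac{K + 2 B^{2}}{3 + B}$ ($J{\left(B,K \right)} = \frac{K + B 2 B}{3 + B} = \frac{K + 2 B^{2}}{3 + B}$)
$Q = \frac{36481}{9}$ ($Q = \left(3 \left(-22\right) + \frac{-4 + 2 \cdot 3^{2}}{3 + 3}\right)^{2} = \left(-66 + \frac{-4 + 2 \cdot 9}{6}\right)^{2} = \left(-66 + \frac{-4 + 18}{6}\right)^{2} = \left(-66 + \frac{1}{6} \cdot 14\right)^{2} = \left(-66 + \frac{7}{3}\right)^{2} = \left(- \frac{191}{3}\right)^{2} = \frac{36481}{9} \approx 4053.4$)
$\frac{Q}{-4506619} = \frac{36481}{9 \left(-4506619\right)} = \frac{36481}{9} \left(- \frac{1}{4506619}\right) = - \frac{36481}{40559571}$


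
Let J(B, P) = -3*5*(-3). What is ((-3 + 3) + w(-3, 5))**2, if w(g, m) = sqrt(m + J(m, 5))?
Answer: 50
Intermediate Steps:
J(B, P) = 45 (J(B, P) = -15*(-3) = 45)
w(g, m) = sqrt(45 + m) (w(g, m) = sqrt(m + 45) = sqrt(45 + m))
((-3 + 3) + w(-3, 5))**2 = ((-3 + 3) + sqrt(45 + 5))**2 = (0 + sqrt(50))**2 = (0 + 5*sqrt(2))**2 = (5*sqrt(2))**2 = 50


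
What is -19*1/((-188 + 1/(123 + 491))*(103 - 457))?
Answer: -5833/20431287 ≈ -0.00028549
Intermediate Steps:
-19*1/((-188 + 1/(123 + 491))*(103 - 457)) = -19*(-1/(354*(-188 + 1/614))) = -19/((-354*(-115431/614))) = -19/20431287/307 = -19*307/20431287 = -5833/20431287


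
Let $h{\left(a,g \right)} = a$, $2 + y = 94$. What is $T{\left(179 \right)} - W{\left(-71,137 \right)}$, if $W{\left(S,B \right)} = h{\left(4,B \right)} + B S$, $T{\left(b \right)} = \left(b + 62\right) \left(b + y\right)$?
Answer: $75034$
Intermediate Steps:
$y = 92$ ($y = -2 + 94 = 92$)
$T{\left(b \right)} = \left(62 + b\right) \left(92 + b\right)$ ($T{\left(b \right)} = \left(b + 62\right) \left(b + 92\right) = \left(62 + b\right) \left(92 + b\right)$)
$W{\left(S,B \right)} = 4 + B S$
$T{\left(179 \right)} - W{\left(-71,137 \right)} = \left(5704 + 179^{2} + 154 \cdot 179\right) - \left(4 + 137 \left(-71\right)\right) = \left(5704 + 32041 + 27566\right) - \left(4 - 9727\right) = 65311 - -9723 = 65311 + 9723 = 75034$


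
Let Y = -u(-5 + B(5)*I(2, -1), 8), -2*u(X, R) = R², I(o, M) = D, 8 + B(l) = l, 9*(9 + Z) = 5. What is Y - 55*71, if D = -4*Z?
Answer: -3873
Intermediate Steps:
Z = -76/9 (Z = -9 + (⅑)*5 = -9 + 5/9 = -76/9 ≈ -8.4444)
B(l) = -8 + l
D = 304/9 (D = -4*(-76/9) = 304/9 ≈ 33.778)
I(o, M) = 304/9
u(X, R) = -R²/2
Y = 32 (Y = -(-1)*8²/2 = -(-1)*64/2 = -1*(-32) = 32)
Y - 55*71 = 32 - 55*71 = 32 - 3905 = -3873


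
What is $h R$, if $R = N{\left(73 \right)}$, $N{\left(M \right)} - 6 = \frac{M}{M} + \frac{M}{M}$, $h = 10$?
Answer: $80$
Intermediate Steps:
$N{\left(M \right)} = 8$ ($N{\left(M \right)} = 6 + \left(\frac{M}{M} + \frac{M}{M}\right) = 6 + \left(1 + 1\right) = 6 + 2 = 8$)
$R = 8$
$h R = 10 \cdot 8 = 80$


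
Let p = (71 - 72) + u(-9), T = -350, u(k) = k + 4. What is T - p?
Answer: -344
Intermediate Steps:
u(k) = 4 + k
p = -6 (p = (71 - 72) + (4 - 9) = -1 - 5 = -6)
T - p = -350 - 1*(-6) = -350 + 6 = -344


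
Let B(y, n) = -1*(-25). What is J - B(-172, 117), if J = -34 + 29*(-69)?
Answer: -2060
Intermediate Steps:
B(y, n) = 25
J = -2035 (J = -34 - 2001 = -2035)
J - B(-172, 117) = -2035 - 1*25 = -2035 - 25 = -2060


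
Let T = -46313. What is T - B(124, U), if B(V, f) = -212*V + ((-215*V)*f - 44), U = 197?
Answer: 5232039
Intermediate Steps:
B(V, f) = -44 - 212*V - 215*V*f (B(V, f) = -212*V + (-215*V*f - 44) = -212*V + (-44 - 215*V*f) = -44 - 212*V - 215*V*f)
T - B(124, U) = -46313 - (-44 - 212*124 - 215*124*197) = -46313 - (-44 - 26288 - 5252020) = -46313 - 1*(-5278352) = -46313 + 5278352 = 5232039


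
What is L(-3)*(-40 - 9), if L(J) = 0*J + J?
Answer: 147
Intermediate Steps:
L(J) = J (L(J) = 0 + J = J)
L(-3)*(-40 - 9) = -3*(-40 - 9) = -3*(-49) = 147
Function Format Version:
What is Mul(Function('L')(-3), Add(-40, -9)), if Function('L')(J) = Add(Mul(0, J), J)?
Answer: 147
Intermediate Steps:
Function('L')(J) = J (Function('L')(J) = Add(0, J) = J)
Mul(Function('L')(-3), Add(-40, -9)) = Mul(-3, Add(-40, -9)) = Mul(-3, -49) = 147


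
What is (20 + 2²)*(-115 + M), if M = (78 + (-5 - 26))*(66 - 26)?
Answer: 42360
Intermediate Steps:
M = 1880 (M = (78 - 31)*40 = 47*40 = 1880)
(20 + 2²)*(-115 + M) = (20 + 2²)*(-115 + 1880) = (20 + 4)*1765 = 24*1765 = 42360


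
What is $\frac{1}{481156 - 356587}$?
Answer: $\frac{1}{124569} \approx 8.0277 \cdot 10^{-6}$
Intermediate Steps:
$\frac{1}{481156 - 356587} = \frac{1}{124569}$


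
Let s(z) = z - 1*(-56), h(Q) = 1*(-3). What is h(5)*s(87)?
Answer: -429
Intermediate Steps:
h(Q) = -3
s(z) = 56 + z (s(z) = z + 56 = 56 + z)
h(5)*s(87) = -3*(56 + 87) = -3*143 = -429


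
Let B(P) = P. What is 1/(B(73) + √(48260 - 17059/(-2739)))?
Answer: -199947/117605068 + √362099084061/117605068 ≈ 0.0034165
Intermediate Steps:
1/(B(73) + √(48260 - 17059/(-2739))) = 1/(73 + √(48260 - 17059/(-2739))) = 1/(73 + √(48260 - 17059*(-1/2739))) = 1/(73 + √(48260 + 17059/2739)) = 1/(73 + √(132201199/2739)) = 1/(73 + √362099084061/2739)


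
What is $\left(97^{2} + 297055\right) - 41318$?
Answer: $265146$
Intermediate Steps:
$\left(97^{2} + 297055\right) - 41318 = \left(9409 + 297055\right) - 41318 = 306464 - 41318 = 265146$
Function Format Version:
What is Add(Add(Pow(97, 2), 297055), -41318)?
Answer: 265146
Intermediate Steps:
Add(Add(Pow(97, 2), 297055), -41318) = Add(Add(9409, 297055), -41318) = Add(306464, -41318) = 265146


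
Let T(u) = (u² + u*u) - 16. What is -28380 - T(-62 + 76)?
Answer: -28756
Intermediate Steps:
T(u) = -16 + 2*u² (T(u) = (u² + u²) - 16 = 2*u² - 16 = -16 + 2*u²)
-28380 - T(-62 + 76) = -28380 - (-16 + 2*(-62 + 76)²) = -28380 - (-16 + 2*14²) = -28380 - (-16 + 2*196) = -28380 - (-16 + 392) = -28380 - 1*376 = -28380 - 376 = -28756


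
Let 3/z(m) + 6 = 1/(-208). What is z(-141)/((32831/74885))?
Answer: -46728240/41005919 ≈ -1.1395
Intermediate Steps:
z(m) = -624/1249 (z(m) = 3/(-6 + 1/(-208)) = 3/(-6 - 1/208) = 3/(-1249/208) = 3*(-208/1249) = -624/1249)
z(-141)/((32831/74885)) = -624/(1249*(32831/74885)) = -624/(1249*(32831*(1/74885))) = -624/(1249*32831/74885) = -624/1249*74885/32831 = -46728240/41005919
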